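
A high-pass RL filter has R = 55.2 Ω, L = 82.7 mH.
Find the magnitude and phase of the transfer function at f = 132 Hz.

Step 1 — Angular frequency: ω = 2π·132 = 829.4 rad/s.
Step 2 — Transfer function: H(jω) = jωL/(R + jωL).
Step 3 — Numerator jωL = j·68.59; denominator R + jωL = 55.2 + j68.59.
Step 4 — H = 0.6069 + j0.4884.
Step 5 — Magnitude: |H| = 0.779 (-2.2 dB); phase: φ = 38.8°.

|H| = 0.779 (-2.2 dB), φ = 38.8°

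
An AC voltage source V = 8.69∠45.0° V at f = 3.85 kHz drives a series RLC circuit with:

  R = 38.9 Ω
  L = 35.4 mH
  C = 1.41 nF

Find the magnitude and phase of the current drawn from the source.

Step 1 — Angular frequency: ω = 2π·f = 2π·3850 = 2.419e+04 rad/s.
Step 2 — Component impedances:
  R: Z = R = 38.9 Ω
  L: Z = jωL = j·2.419e+04·0.0354 = 0 + j856.3 Ω
  C: Z = 1/(jωC) = -j/(ω·C) = 0 - j2.932e+04 Ω
Step 3 — Series combination: Z_total = R + L + C = 38.9 - j2.846e+04 Ω = 2.846e+04∠-89.9° Ω.
Step 4 — Source phasor: V = 8.69∠45.0° V = 6.145 + j6.145 V.
Step 5 — Ohm's law: I = V / Z_total = (6.145 + j6.145) / (38.9 - j2.846e+04) = -0.0002156 + j0.0002162 A.
Step 6 — Convert to polar: |I| = 0.0003053 A, ∠I = 134.9°.

I = 0.0003053∠134.9° A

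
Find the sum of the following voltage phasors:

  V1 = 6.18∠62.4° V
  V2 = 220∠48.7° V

Step 1 — Convert each phasor to rectangular form:
  V1 = 6.18·(cos(62.4°) + j·sin(62.4°)) = 2.863 + j5.477 V
  V2 = 220·(cos(48.7°) + j·sin(48.7°)) = 145.2 + j165.3 V
Step 2 — Sum components: V_total = 148.1 + j170.8 V.
Step 3 — Convert to polar: |V_total| = 226 V, ∠V_total = 49.1°.

V_total = 226∠49.1° V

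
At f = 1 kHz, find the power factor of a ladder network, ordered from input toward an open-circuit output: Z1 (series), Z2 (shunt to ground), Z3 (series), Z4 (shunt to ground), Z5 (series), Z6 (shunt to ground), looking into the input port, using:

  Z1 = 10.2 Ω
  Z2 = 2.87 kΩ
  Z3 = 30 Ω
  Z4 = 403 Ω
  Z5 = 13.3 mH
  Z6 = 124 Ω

Step 1 — Angular frequency: ω = 2π·f = 2π·1000 = 6283 rad/s.
Step 2 — Component impedances:
  Z1: Z = R = 10.2 Ω
  Z2: Z = R = 2870 Ω
  Z3: Z = R = 30 Ω
  Z4: Z = R = 403 Ω
  Z5: Z = jωL = j·6283·0.0133 = 0 + j83.57 Ω
  Z6: Z = R = 124 Ω
Step 3 — Ladder network (open output): work backward from the far end, alternating series and parallel combinations. Z_in = 137.4 + j43.55 Ω = 144.2∠17.6° Ω.
Step 4 — Power factor: PF = cos(φ) = Re(Z)/|Z| = 137.44/144.17 = 0.9533.
Step 5 — Type: Im(Z) = 43.55 ⇒ lagging (phase φ = 17.6°).

PF = 0.9533 (lagging, φ = 17.6°)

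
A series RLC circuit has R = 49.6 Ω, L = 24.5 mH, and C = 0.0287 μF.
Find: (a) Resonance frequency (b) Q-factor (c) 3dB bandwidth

Step 1 — Resonance: ω₀ = 1/√(LC) = 1/√(0.0245·2.87e-08) = 3.771e+04 rad/s.
Step 2 — f₀ = ω₀/(2π) = 6002 Hz.
Step 3 — Series Q: Q = ω₀L/R = 3.771e+04·0.0245/49.6 = 18.63.
Step 4 — Bandwidth: Δω = ω₀/Q = 2024 rad/s; BW = Δω/(2π) = 322.2 Hz.

(a) f₀ = 6002 Hz  (b) Q = 18.63  (c) BW = 322.2 Hz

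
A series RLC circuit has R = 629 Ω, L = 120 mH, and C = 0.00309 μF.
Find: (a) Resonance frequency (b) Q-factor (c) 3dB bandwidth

Step 1 — Resonance: ω₀ = 1/√(LC) = 1/√(0.12·3.09e-09) = 5.193e+04 rad/s.
Step 2 — f₀ = ω₀/(2π) = 8265 Hz.
Step 3 — Series Q: Q = ω₀L/R = 5.193e+04·0.12/629 = 9.907.
Step 4 — Bandwidth: Δω = ω₀/Q = 5242 rad/s; BW = Δω/(2π) = 834.2 Hz.

(a) f₀ = 8265 Hz  (b) Q = 9.907  (c) BW = 834.2 Hz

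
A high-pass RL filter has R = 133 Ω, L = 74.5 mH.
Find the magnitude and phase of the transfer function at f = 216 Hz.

Step 1 — Angular frequency: ω = 2π·216 = 1357 rad/s.
Step 2 — Transfer function: H(jω) = jωL/(R + jωL).
Step 3 — Numerator jωL = j·101.1; denominator R + jωL = 133 + j101.1.
Step 4 — H = 0.3663 + j0.4818.
Step 5 — Magnitude: |H| = 0.6052 (-4.4 dB); phase: φ = 52.8°.

|H| = 0.6052 (-4.4 dB), φ = 52.8°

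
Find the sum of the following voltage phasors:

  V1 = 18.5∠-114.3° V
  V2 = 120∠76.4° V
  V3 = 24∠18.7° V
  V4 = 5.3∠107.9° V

Step 1 — Convert each phasor to rectangular form:
  V1 = 18.5·(cos(-114.3°) + j·sin(-114.3°)) = -7.613 - j16.86 V
  V2 = 120·(cos(76.4°) + j·sin(76.4°)) = 28.22 + j116.6 V
  V3 = 24·(cos(18.7°) + j·sin(18.7°)) = 22.73 + j7.695 V
  V4 = 5.3·(cos(107.9°) + j·sin(107.9°)) = -1.629 + j5.043 V
Step 2 — Sum components: V_total = 41.71 + j112.5 V.
Step 3 — Convert to polar: |V_total| = 120 V, ∠V_total = 69.7°.

V_total = 120∠69.7° V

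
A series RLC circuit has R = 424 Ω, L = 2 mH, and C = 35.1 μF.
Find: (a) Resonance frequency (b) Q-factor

Step 1 — Resonance condition Im(Z)=0 gives ω₀ = 1/√(LC).
Step 2 — ω₀ = 1/√(0.002·3.51e-05) = 3774 rad/s.
Step 3 — f₀ = ω₀/(2π) = 600.7 Hz.
Step 4 — Series Q: Q = ω₀L/R = 3774·0.002/424 = 0.0178.

(a) f₀ = 600.7 Hz  (b) Q = 0.0178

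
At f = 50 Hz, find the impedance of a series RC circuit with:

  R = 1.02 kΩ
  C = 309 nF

Step 1 — Angular frequency: ω = 2π·f = 2π·50 = 314.2 rad/s.
Step 2 — Component impedances:
  R: Z = R = 1020 Ω
  C: Z = 1/(jωC) = -j/(ω·C) = 0 - j1.03e+04 Ω
Step 3 — Series combination: Z_total = R + C = 1020 - j1.03e+04 Ω = 1.035e+04∠-84.3° Ω.

Z = 1020 - j1.03e+04 Ω = 1.035e+04∠-84.3° Ω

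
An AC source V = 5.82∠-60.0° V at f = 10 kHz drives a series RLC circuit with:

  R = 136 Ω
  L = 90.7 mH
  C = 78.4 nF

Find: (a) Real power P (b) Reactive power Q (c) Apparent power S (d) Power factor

Step 1 — Angular frequency: ω = 2π·f = 2π·1e+04 = 6.283e+04 rad/s.
Step 2 — Component impedances:
  R: Z = R = 136 Ω
  L: Z = jωL = j·6.283e+04·0.0907 = 0 + j5699 Ω
  C: Z = 1/(jωC) = -j/(ω·C) = 0 - j203 Ω
Step 3 — Series combination: Z_total = R + L + C = 136 + j5496 Ω = 5498∠88.6° Ω.
Step 4 — Source phasor: V = 5.82∠-60.0° V = 2.91 - j5.04 V.
Step 5 — Current: I = V / Z = -0.0009034 - j0.0005518 A = 0.001059∠-148.6° A.
Step 6 — Complex power: S = V·I* = 0.0001524 + j0.00616 VA.
Step 7 — Real power: P = Re(S) = 0.0001524 W.
Step 8 — Reactive power: Q = Im(S) = 0.00616 VAR.
Step 9 — Apparent power: |S| = 0.006161 VA.
Step 10 — Power factor: PF = P/|S| = 0.02474 (lagging).

(a) P = 0.0001524 W  (b) Q = 0.00616 VAR  (c) S = 0.006161 VA  (d) PF = 0.02474 (lagging)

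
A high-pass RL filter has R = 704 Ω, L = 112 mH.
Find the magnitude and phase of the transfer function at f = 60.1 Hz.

Step 1 — Angular frequency: ω = 2π·60.1 = 377.6 rad/s.
Step 2 — Transfer function: H(jω) = jωL/(R + jωL).
Step 3 — Numerator jωL = j·42.29; denominator R + jωL = 704 + j42.29.
Step 4 — H = 0.003596 + j0.05986.
Step 5 — Magnitude: |H| = 0.05997 (-24.4 dB); phase: φ = 86.6°.

|H| = 0.05997 (-24.4 dB), φ = 86.6°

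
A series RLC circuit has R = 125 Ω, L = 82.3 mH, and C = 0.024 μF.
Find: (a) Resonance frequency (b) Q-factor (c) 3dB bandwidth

Step 1 — Resonance condition Im(Z)=0 gives ω₀ = 1/√(LC).
Step 2 — ω₀ = 1/√(0.0823·2.4e-08) = 2.25e+04 rad/s.
Step 3 — f₀ = ω₀/(2π) = 3581 Hz.
Step 4 — Series Q: Q = ω₀L/R = 2.25e+04·0.0823/125 = 14.81.
Step 5 — 3dB bandwidth: Δω = ω₀/Q = 1519 rad/s; BW = Δω/(2π) = 241.7 Hz.

(a) f₀ = 3581 Hz  (b) Q = 14.81  (c) BW = 241.7 Hz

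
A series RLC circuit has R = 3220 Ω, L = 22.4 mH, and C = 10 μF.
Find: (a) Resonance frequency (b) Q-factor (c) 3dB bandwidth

Step 1 — Resonance condition Im(Z)=0 gives ω₀ = 1/√(LC).
Step 2 — ω₀ = 1/√(0.0224·1e-05) = 2113 rad/s.
Step 3 — f₀ = ω₀/(2π) = 336.3 Hz.
Step 4 — Series Q: Q = ω₀L/R = 2113·0.0224/3220 = 0.0147.
Step 5 — 3dB bandwidth: Δω = ω₀/Q = 1.438e+05 rad/s; BW = Δω/(2π) = 2.288e+04 Hz.

(a) f₀ = 336.3 Hz  (b) Q = 0.0147  (c) BW = 2.288e+04 Hz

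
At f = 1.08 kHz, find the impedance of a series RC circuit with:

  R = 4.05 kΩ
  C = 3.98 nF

Step 1 — Angular frequency: ω = 2π·f = 2π·1080 = 6786 rad/s.
Step 2 — Component impedances:
  R: Z = R = 4050 Ω
  C: Z = 1/(jωC) = -j/(ω·C) = 0 - j3.703e+04 Ω
Step 3 — Series combination: Z_total = R + C = 4050 - j3.703e+04 Ω = 3.725e+04∠-83.8° Ω.

Z = 4050 - j3.703e+04 Ω = 3.725e+04∠-83.8° Ω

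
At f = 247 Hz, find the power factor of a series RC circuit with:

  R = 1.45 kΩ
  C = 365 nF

Step 1 — Angular frequency: ω = 2π·f = 2π·247 = 1552 rad/s.
Step 2 — Component impedances:
  R: Z = R = 1450 Ω
  C: Z = 1/(jωC) = -j/(ω·C) = 0 - j1765 Ω
Step 3 — Series combination: Z_total = R + C = 1450 - j1765 Ω = 2285∠-50.6° Ω.
Step 4 — Power factor: PF = cos(φ) = Re(Z)/|Z| = 1450/2284.5 = 0.6347.
Step 5 — Type: Im(Z) = -1765 ⇒ leading (phase φ = -50.6°).

PF = 0.6347 (leading, φ = -50.6°)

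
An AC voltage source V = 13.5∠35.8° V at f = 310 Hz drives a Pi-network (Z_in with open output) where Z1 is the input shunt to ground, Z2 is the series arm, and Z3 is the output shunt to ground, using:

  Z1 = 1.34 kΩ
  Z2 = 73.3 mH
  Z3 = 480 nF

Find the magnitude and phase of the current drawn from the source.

Step 1 — Angular frequency: ω = 2π·f = 2π·310 = 1948 rad/s.
Step 2 — Component impedances:
  Z1: Z = R = 1340 Ω
  Z2: Z = jωL = j·1948·0.0733 = 0 + j142.8 Ω
  Z3: Z = 1/(jωC) = -j/(ω·C) = 0 - j1070 Ω
Step 3 — With open output, the series arm Z2 and the output shunt Z3 appear in series to ground: Z2 + Z3 = 0 - j926.8 Ω.
Step 4 — Parallel with input shunt Z1: Z_in = Z1 || (Z2 + Z3) = 433.6 - j626.9 Ω = 762.3∠-55.3° Ω.
Step 5 — Source phasor: V = 13.5∠35.8° V = 10.95 + j7.897 V.
Step 6 — Ohm's law: I = V / Z_total = (10.95 + j7.897) / (433.6 - j626.9) = -0.0003493 + j0.01771 A.
Step 7 — Convert to polar: |I| = 0.01771 A, ∠I = 91.1°.

I = 0.01771∠91.1° A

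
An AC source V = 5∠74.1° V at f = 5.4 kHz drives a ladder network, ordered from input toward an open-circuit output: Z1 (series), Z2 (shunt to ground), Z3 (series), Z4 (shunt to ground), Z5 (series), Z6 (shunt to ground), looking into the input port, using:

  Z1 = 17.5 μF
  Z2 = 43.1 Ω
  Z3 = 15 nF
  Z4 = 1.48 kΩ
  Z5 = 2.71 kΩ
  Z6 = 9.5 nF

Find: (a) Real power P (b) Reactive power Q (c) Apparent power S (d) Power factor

Step 1 — Angular frequency: ω = 2π·f = 2π·5400 = 3.393e+04 rad/s.
Step 2 — Component impedances:
  Z1: Z = 1/(jωC) = -j/(ω·C) = 0 - j1.684 Ω
  Z2: Z = R = 43.1 Ω
  Z3: Z = 1/(jωC) = -j/(ω·C) = 0 - j1965 Ω
  Z4: Z = R = 1480 Ω
  Z5: Z = R = 2710 Ω
  Z6: Z = 1/(jωC) = -j/(ω·C) = 0 - j3102 Ω
Step 3 — Ladder network (open output): work backward from the far end, alternating series and parallel combinations. Z_in = 42.75 - j2.336 Ω = 42.81∠-3.1° Ω.
Step 4 — Source phasor: V = 5∠74.1° V = 1.37 + j4.809 V.
Step 5 — Current: I = V / Z = 0.02582 + j0.1139 A = 0.1168∠77.2° A.
Step 6 — Complex power: S = V·I* = 0.583 - j0.03186 VA.
Step 7 — Real power: P = Re(S) = 0.583 W.
Step 8 — Reactive power: Q = Im(S) = -0.03186 VAR.
Step 9 — Apparent power: |S| = 0.5839 VA.
Step 10 — Power factor: PF = P/|S| = 0.9985 (leading).

(a) P = 0.583 W  (b) Q = -0.03186 VAR  (c) S = 0.5839 VA  (d) PF = 0.9985 (leading)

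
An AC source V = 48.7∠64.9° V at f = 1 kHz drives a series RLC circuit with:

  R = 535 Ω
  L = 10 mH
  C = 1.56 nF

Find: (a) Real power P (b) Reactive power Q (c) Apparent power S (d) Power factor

Step 1 — Angular frequency: ω = 2π·f = 2π·1000 = 6283 rad/s.
Step 2 — Component impedances:
  R: Z = R = 535 Ω
  L: Z = jωL = j·6283·0.01 = 0 + j62.83 Ω
  C: Z = 1/(jωC) = -j/(ω·C) = 0 - j1.02e+05 Ω
Step 3 — Series combination: Z_total = R + L + C = 535 - j1.02e+05 Ω = 1.02e+05∠-89.7° Ω.
Step 4 — Source phasor: V = 48.7∠64.9° V = 20.66 + j44.1 V.
Step 5 — Current: I = V / Z = -0.0004315 + j0.0002049 A = 0.0004776∠154.6° A.
Step 6 — Complex power: S = V·I* = 0.0001221 - j0.02326 VA.
Step 7 — Real power: P = Re(S) = 0.0001221 W.
Step 8 — Reactive power: Q = Im(S) = -0.02326 VAR.
Step 9 — Apparent power: |S| = 0.02326 VA.
Step 10 — Power factor: PF = P/|S| = 0.005247 (leading).

(a) P = 0.0001221 W  (b) Q = -0.02326 VAR  (c) S = 0.02326 VA  (d) PF = 0.005247 (leading)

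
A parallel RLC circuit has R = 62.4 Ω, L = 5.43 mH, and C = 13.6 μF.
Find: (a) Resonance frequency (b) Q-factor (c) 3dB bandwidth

Step 1 — Resonance: ω₀ = 1/√(LC) = 1/√(0.00543·1.36e-05) = 3680 rad/s.
Step 2 — f₀ = ω₀/(2π) = 585.7 Hz.
Step 3 — Parallel Q: Q = R/(ω₀L) = 62.4/(3680·0.00543) = 3.123.
Step 4 — Bandwidth: Δω = ω₀/Q = 1178 rad/s; BW = Δω/(2π) = 187.5 Hz.

(a) f₀ = 585.7 Hz  (b) Q = 3.123  (c) BW = 187.5 Hz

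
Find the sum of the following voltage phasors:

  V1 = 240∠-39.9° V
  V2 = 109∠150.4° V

Step 1 — Convert each phasor to rectangular form:
  V1 = 240·(cos(-39.9°) + j·sin(-39.9°)) = 184.1 - j153.9 V
  V2 = 109·(cos(150.4°) + j·sin(150.4°)) = -94.77 + j53.84 V
Step 2 — Sum components: V_total = 89.34 - j100.1 V.
Step 3 — Convert to polar: |V_total| = 134.2 V, ∠V_total = -48.3°.

V_total = 134.2∠-48.3° V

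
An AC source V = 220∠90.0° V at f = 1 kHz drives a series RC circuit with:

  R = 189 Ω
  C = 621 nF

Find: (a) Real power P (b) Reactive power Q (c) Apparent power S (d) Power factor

Step 1 — Angular frequency: ω = 2π·f = 2π·1000 = 6283 rad/s.
Step 2 — Component impedances:
  R: Z = R = 189 Ω
  C: Z = 1/(jωC) = -j/(ω·C) = 0 - j256.3 Ω
Step 3 — Series combination: Z_total = R + C = 189 - j256.3 Ω = 318.4∠-53.6° Ω.
Step 4 — Source phasor: V = 220∠90.0° V = 0 + j220 V.
Step 5 — Current: I = V / Z = -0.556 + j0.41 A = 0.6909∠143.6° A.
Step 6 — Complex power: S = V·I* = 90.21 - j122.3 VA.
Step 7 — Real power: P = Re(S) = 90.21 W.
Step 8 — Reactive power: Q = Im(S) = -122.3 VAR.
Step 9 — Apparent power: |S| = 152 VA.
Step 10 — Power factor: PF = P/|S| = 0.5935 (leading).

(a) P = 90.21 W  (b) Q = -122.3 VAR  (c) S = 152 VA  (d) PF = 0.5935 (leading)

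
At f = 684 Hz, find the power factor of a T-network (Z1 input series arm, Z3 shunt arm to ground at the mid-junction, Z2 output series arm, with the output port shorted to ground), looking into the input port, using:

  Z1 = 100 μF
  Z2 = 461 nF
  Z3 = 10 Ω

Step 1 — Angular frequency: ω = 2π·f = 2π·684 = 4298 rad/s.
Step 2 — Component impedances:
  Z1: Z = 1/(jωC) = -j/(ω·C) = 0 - j2.327 Ω
  Z2: Z = 1/(jωC) = -j/(ω·C) = 0 - j504.7 Ω
  Z3: Z = R = 10 Ω
Step 3 — With the output port shorted to ground, the output series arm Z2 runs from the junction to ground; the shunt arm Z3 also runs from the junction to ground. They appear in parallel: Z3 || Z2 = 9.996 - j0.198 Ω.
Step 4 — Series with input arm Z1: Z_in = Z1 + (Z3 || Z2) = 9.996 - j2.525 Ω = 10.31∠-14.2° Ω.
Step 5 — Power factor: PF = cos(φ) = Re(Z)/|Z| = 9.996/10.31 = 0.9695.
Step 6 — Type: Im(Z) = -2.525 ⇒ leading (phase φ = -14.2°).

PF = 0.9695 (leading, φ = -14.2°)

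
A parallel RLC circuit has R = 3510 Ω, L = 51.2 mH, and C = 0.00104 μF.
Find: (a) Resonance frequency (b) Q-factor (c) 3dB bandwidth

Step 1 — Resonance: ω₀ = 1/√(LC) = 1/√(0.0512·1.04e-09) = 1.37e+05 rad/s.
Step 2 — f₀ = ω₀/(2π) = 2.181e+04 Hz.
Step 3 — Parallel Q: Q = R/(ω₀L) = 3510/(1.37e+05·0.0512) = 0.5003.
Step 4 — Bandwidth: Δω = ω₀/Q = 2.739e+05 rad/s; BW = Δω/(2π) = 4.36e+04 Hz.

(a) f₀ = 2.181e+04 Hz  (b) Q = 0.5003  (c) BW = 4.36e+04 Hz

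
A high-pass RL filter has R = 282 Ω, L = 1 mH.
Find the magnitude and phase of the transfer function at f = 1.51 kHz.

Step 1 — Angular frequency: ω = 2π·1510 = 9488 rad/s.
Step 2 — Transfer function: H(jω) = jωL/(R + jωL).
Step 3 — Numerator jωL = j·9.488; denominator R + jωL = 282 + j9.488.
Step 4 — H = 0.001131 + j0.03361.
Step 5 — Magnitude: |H| = 0.03362 (-29.5 dB); phase: φ = 88.1°.

|H| = 0.03362 (-29.5 dB), φ = 88.1°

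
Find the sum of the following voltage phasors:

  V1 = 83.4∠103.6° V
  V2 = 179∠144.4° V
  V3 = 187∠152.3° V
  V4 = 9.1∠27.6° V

Step 1 — Convert each phasor to rectangular form:
  V1 = 83.4·(cos(103.6°) + j·sin(103.6°)) = -19.61 + j81.06 V
  V2 = 179·(cos(144.4°) + j·sin(144.4°)) = -145.5 + j104.2 V
  V3 = 187·(cos(152.3°) + j·sin(152.3°)) = -165.6 + j86.93 V
  V4 = 9.1·(cos(27.6°) + j·sin(27.6°)) = 8.064 + j4.216 V
Step 2 — Sum components: V_total = -322.7 + j276.4 V.
Step 3 — Convert to polar: |V_total| = 424.9 V, ∠V_total = 139.4°.

V_total = 424.9∠139.4° V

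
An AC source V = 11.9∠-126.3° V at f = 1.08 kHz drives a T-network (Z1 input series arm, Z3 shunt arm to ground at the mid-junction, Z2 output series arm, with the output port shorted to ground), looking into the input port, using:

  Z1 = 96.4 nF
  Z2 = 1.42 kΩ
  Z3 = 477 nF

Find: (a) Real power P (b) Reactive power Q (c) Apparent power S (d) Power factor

Step 1 — Angular frequency: ω = 2π·f = 2π·1080 = 6786 rad/s.
Step 2 — Component impedances:
  Z1: Z = 1/(jωC) = -j/(ω·C) = 0 - j1529 Ω
  Z2: Z = R = 1420 Ω
  Z3: Z = 1/(jωC) = -j/(ω·C) = 0 - j308.9 Ω
Step 3 — With the output port shorted to ground, the output series arm Z2 runs from the junction to ground; the shunt arm Z3 also runs from the junction to ground. They appear in parallel: Z3 || Z2 = 64.18 - j295 Ω.
Step 4 — Series with input arm Z1: Z_in = Z1 + (Z3 || Z2) = 64.18 - j1824 Ω = 1825∠-88.0° Ω.
Step 5 — Source phasor: V = 11.9∠-126.3° V = -7.045 - j9.591 V.
Step 6 — Current: I = V / Z = 0.005117 - j0.004043 A = 0.006521∠-38.3° A.
Step 7 — Complex power: S = V·I* = 0.002729 - j0.07756 VA.
Step 8 — Real power: P = Re(S) = 0.002729 W.
Step 9 — Reactive power: Q = Im(S) = -0.07756 VAR.
Step 10 — Apparent power: |S| = 0.0776 VA.
Step 11 — Power factor: PF = P/|S| = 0.03517 (leading).

(a) P = 0.002729 W  (b) Q = -0.07756 VAR  (c) S = 0.0776 VA  (d) PF = 0.03517 (leading)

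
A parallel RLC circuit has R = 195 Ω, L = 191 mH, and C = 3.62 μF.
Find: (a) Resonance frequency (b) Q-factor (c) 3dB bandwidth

Step 1 — Resonance: ω₀ = 1/√(LC) = 1/√(0.191·3.62e-06) = 1203 rad/s.
Step 2 — f₀ = ω₀/(2π) = 191.4 Hz.
Step 3 — Parallel Q: Q = R/(ω₀L) = 195/(1203·0.191) = 0.8489.
Step 4 — Bandwidth: Δω = ω₀/Q = 1417 rad/s; BW = Δω/(2π) = 225.5 Hz.

(a) f₀ = 191.4 Hz  (b) Q = 0.8489  (c) BW = 225.5 Hz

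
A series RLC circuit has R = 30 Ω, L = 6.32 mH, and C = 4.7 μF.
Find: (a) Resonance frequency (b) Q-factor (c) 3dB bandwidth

Step 1 — Resonance condition Im(Z)=0 gives ω₀ = 1/√(LC).
Step 2 — ω₀ = 1/√(0.00632·4.7e-06) = 5802 rad/s.
Step 3 — f₀ = ω₀/(2π) = 923.4 Hz.
Step 4 — Series Q: Q = ω₀L/R = 5802·0.00632/30 = 1.222.
Step 5 — 3dB bandwidth: Δω = ω₀/Q = 4747 rad/s; BW = Δω/(2π) = 755.5 Hz.

(a) f₀ = 923.4 Hz  (b) Q = 1.222  (c) BW = 755.5 Hz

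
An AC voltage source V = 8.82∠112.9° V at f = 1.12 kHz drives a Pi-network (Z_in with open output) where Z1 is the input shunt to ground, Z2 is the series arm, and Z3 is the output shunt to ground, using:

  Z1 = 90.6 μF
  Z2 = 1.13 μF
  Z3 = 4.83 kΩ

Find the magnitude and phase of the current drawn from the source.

Step 1 — Angular frequency: ω = 2π·f = 2π·1120 = 7037 rad/s.
Step 2 — Component impedances:
  Z1: Z = 1/(jωC) = -j/(ω·C) = 0 - j1.568 Ω
  Z2: Z = 1/(jωC) = -j/(ω·C) = 0 - j125.8 Ω
  Z3: Z = R = 4830 Ω
Step 3 — With open output, the series arm Z2 and the output shunt Z3 appear in series to ground: Z2 + Z3 = 4830 - j125.8 Ω.
Step 4 — Parallel with input shunt Z1: Z_in = Z1 || (Z2 + Z3) = 0.000509 - j1.568 Ω = 1.568∠-90.0° Ω.
Step 5 — Source phasor: V = 8.82∠112.9° V = -3.432 + j8.125 V.
Step 6 — Ohm's law: I = V / Z_total = (-3.432 + j8.125) / (0.000509 - j1.568) = -5.181 - j2.187 A.
Step 7 — Convert to polar: |I| = 5.623 A, ∠I = -157.1°.

I = 5.623∠-157.1° A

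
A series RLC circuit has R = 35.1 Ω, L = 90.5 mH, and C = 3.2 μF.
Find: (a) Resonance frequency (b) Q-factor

Step 1 — Resonance condition Im(Z)=0 gives ω₀ = 1/√(LC).
Step 2 — ω₀ = 1/√(0.0905·3.2e-06) = 1858 rad/s.
Step 3 — f₀ = ω₀/(2π) = 295.7 Hz.
Step 4 — Series Q: Q = ω₀L/R = 1858·0.0905/35.1 = 4.791.

(a) f₀ = 295.7 Hz  (b) Q = 4.791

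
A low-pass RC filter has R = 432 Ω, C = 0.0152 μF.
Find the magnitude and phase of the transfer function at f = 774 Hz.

Step 1 — Angular frequency: ω = 2π·774 = 4863 rad/s.
Step 2 — Transfer function: H(jω) = 1/(1 + jωRC).
Step 3 — Denominator: 1 + jωRC = 1 + j·4863·432·1.52e-08 = 1 + j0.03193.
Step 4 — H = 0.999 - j0.0319.
Step 5 — Magnitude: |H| = 0.9995 (-0.0 dB); phase: φ = -1.8°.

|H| = 0.9995 (-0.0 dB), φ = -1.8°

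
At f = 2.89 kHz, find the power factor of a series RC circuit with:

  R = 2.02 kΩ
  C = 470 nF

Step 1 — Angular frequency: ω = 2π·f = 2π·2890 = 1.816e+04 rad/s.
Step 2 — Component impedances:
  R: Z = R = 2020 Ω
  C: Z = 1/(jωC) = -j/(ω·C) = 0 - j117.2 Ω
Step 3 — Series combination: Z_total = R + C = 2020 - j117.2 Ω = 2023∠-3.3° Ω.
Step 4 — Power factor: PF = cos(φ) = Re(Z)/|Z| = 2020/2023.4 = 0.9983.
Step 5 — Type: Im(Z) = -117.2 ⇒ leading (phase φ = -3.3°).

PF = 0.9983 (leading, φ = -3.3°)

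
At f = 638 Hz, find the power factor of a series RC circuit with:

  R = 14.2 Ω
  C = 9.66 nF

Step 1 — Angular frequency: ω = 2π·f = 2π·638 = 4009 rad/s.
Step 2 — Component impedances:
  R: Z = R = 14.2 Ω
  C: Z = 1/(jωC) = -j/(ω·C) = 0 - j2.582e+04 Ω
Step 3 — Series combination: Z_total = R + C = 14.2 - j2.582e+04 Ω = 2.582e+04∠-90.0° Ω.
Step 4 — Power factor: PF = cos(φ) = Re(Z)/|Z| = 14.2/25824 = 0.0005499.
Step 5 — Type: Im(Z) = -2.582e+04 ⇒ leading (phase φ = -90.0°).

PF = 0.0005499 (leading, φ = -90.0°)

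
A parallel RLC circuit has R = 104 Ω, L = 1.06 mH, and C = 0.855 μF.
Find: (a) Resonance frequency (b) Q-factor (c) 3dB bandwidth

Step 1 — Resonance: ω₀ = 1/√(LC) = 1/√(0.00106·8.55e-07) = 3.322e+04 rad/s.
Step 2 — f₀ = ω₀/(2π) = 5287 Hz.
Step 3 — Parallel Q: Q = R/(ω₀L) = 104/(3.322e+04·0.00106) = 2.954.
Step 4 — Bandwidth: Δω = ω₀/Q = 1.125e+04 rad/s; BW = Δω/(2π) = 1790 Hz.

(a) f₀ = 5287 Hz  (b) Q = 2.954  (c) BW = 1790 Hz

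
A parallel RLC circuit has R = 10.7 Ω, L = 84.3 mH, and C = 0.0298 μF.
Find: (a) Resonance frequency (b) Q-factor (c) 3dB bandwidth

Step 1 — Resonance: ω₀ = 1/√(LC) = 1/√(0.0843·2.98e-08) = 1.995e+04 rad/s.
Step 2 — f₀ = ω₀/(2π) = 3175 Hz.
Step 3 — Parallel Q: Q = R/(ω₀L) = 10.7/(1.995e+04·0.0843) = 0.006362.
Step 4 — Bandwidth: Δω = ω₀/Q = 3.136e+06 rad/s; BW = Δω/(2π) = 4.991e+05 Hz.

(a) f₀ = 3175 Hz  (b) Q = 0.006362  (c) BW = 4.991e+05 Hz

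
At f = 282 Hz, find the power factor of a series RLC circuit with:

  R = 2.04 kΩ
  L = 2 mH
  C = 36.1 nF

Step 1 — Angular frequency: ω = 2π·f = 2π·282 = 1772 rad/s.
Step 2 — Component impedances:
  R: Z = R = 2040 Ω
  L: Z = jωL = j·1772·0.002 = 0 + j3.544 Ω
  C: Z = 1/(jωC) = -j/(ω·C) = 0 - j1.563e+04 Ω
Step 3 — Series combination: Z_total = R + L + C = 2040 - j1.563e+04 Ω = 1.576e+04∠-82.6° Ω.
Step 4 — Power factor: PF = cos(φ) = Re(Z)/|Z| = 2040/1.576e+04 = 0.1294.
Step 5 — Type: Im(Z) = -1.563e+04 ⇒ leading (phase φ = -82.6°).

PF = 0.1294 (leading, φ = -82.6°)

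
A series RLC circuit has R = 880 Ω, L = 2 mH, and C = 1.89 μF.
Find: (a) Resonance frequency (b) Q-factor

Step 1 — Resonance condition Im(Z)=0 gives ω₀ = 1/√(LC).
Step 2 — ω₀ = 1/√(0.002·1.89e-06) = 1.627e+04 rad/s.
Step 3 — f₀ = ω₀/(2π) = 2589 Hz.
Step 4 — Series Q: Q = ω₀L/R = 1.627e+04·0.002/880 = 0.03697.

(a) f₀ = 2589 Hz  (b) Q = 0.03697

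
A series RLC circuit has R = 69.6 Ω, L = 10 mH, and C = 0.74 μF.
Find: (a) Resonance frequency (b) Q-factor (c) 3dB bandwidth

Step 1 — Resonance condition Im(Z)=0 gives ω₀ = 1/√(LC).
Step 2 — ω₀ = 1/√(0.01·7.4e-07) = 1.162e+04 rad/s.
Step 3 — f₀ = ω₀/(2π) = 1850 Hz.
Step 4 — Series Q: Q = ω₀L/R = 1.162e+04·0.01/69.6 = 1.67.
Step 5 — 3dB bandwidth: Δω = ω₀/Q = 6960 rad/s; BW = Δω/(2π) = 1108 Hz.

(a) f₀ = 1850 Hz  (b) Q = 1.67  (c) BW = 1108 Hz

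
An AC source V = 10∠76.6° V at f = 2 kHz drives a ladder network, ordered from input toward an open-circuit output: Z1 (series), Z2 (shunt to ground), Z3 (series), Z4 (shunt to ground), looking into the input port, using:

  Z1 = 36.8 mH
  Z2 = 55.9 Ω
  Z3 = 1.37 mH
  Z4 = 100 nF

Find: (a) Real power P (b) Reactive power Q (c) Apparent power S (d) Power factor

Step 1 — Angular frequency: ω = 2π·f = 2π·2000 = 1.257e+04 rad/s.
Step 2 — Component impedances:
  Z1: Z = jωL = j·1.257e+04·0.0368 = 0 + j462.4 Ω
  Z2: Z = R = 55.9 Ω
  Z3: Z = jωL = j·1.257e+04·0.00137 = 0 + j17.22 Ω
  Z4: Z = 1/(jωC) = -j/(ω·C) = 0 - j795.8 Ω
Step 3 — Ladder network (open output): work backward from the far end, alternating series and parallel combinations. Z_in = 55.61 + j458.4 Ω = 461.8∠83.1° Ω.
Step 4 — Source phasor: V = 10∠76.6° V = 2.317 + j9.728 V.
Step 5 — Current: I = V / Z = 0.02152 - j0.002445 A = 0.02165∠-6.5° A.
Step 6 — Complex power: S = V·I* = 0.02608 + j0.215 VA.
Step 7 — Real power: P = Re(S) = 0.02608 W.
Step 8 — Reactive power: Q = Im(S) = 0.215 VAR.
Step 9 — Apparent power: |S| = 0.2165 VA.
Step 10 — Power factor: PF = P/|S| = 0.1204 (lagging).

(a) P = 0.02608 W  (b) Q = 0.215 VAR  (c) S = 0.2165 VA  (d) PF = 0.1204 (lagging)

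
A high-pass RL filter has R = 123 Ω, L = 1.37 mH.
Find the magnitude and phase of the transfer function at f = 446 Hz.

Step 1 — Angular frequency: ω = 2π·446 = 2802 rad/s.
Step 2 — Transfer function: H(jω) = jωL/(R + jωL).
Step 3 — Numerator jωL = j·3.839; denominator R + jωL = 123 + j3.839.
Step 4 — H = 0.0009733 + j0.03118.
Step 5 — Magnitude: |H| = 0.0312 (-30.1 dB); phase: φ = 88.2°.

|H| = 0.0312 (-30.1 dB), φ = 88.2°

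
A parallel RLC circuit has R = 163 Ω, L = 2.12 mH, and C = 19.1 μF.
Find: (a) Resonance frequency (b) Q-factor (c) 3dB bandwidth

Step 1 — Resonance: ω₀ = 1/√(LC) = 1/√(0.00212·1.91e-05) = 4970 rad/s.
Step 2 — f₀ = ω₀/(2π) = 790.9 Hz.
Step 3 — Parallel Q: Q = R/(ω₀L) = 163/(4970·0.00212) = 15.47.
Step 4 — Bandwidth: Δω = ω₀/Q = 321.2 rad/s; BW = Δω/(2π) = 51.12 Hz.

(a) f₀ = 790.9 Hz  (b) Q = 15.47  (c) BW = 51.12 Hz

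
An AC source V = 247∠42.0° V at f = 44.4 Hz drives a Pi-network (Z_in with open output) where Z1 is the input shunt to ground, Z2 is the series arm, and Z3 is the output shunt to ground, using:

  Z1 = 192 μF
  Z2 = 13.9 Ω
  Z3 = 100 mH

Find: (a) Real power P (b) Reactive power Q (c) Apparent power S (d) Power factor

Step 1 — Angular frequency: ω = 2π·f = 2π·44.4 = 279 rad/s.
Step 2 — Component impedances:
  Z1: Z = 1/(jωC) = -j/(ω·C) = 0 - j18.67 Ω
  Z2: Z = R = 13.9 Ω
  Z3: Z = jωL = j·279·0.1 = 0 + j27.9 Ω
Step 3 — With open output, the series arm Z2 and the output shunt Z3 appear in series to ground: Z2 + Z3 = 13.9 + j27.9 Ω.
Step 4 — Parallel with input shunt Z1: Z_in = Z1 || (Z2 + Z3) = 17.41 - j30.22 Ω = 34.88∠-60.1° Ω.
Step 5 — Source phasor: V = 247∠42.0° V = 183.6 + j165.3 V.
Step 6 — Current: I = V / Z = -1.48 + j6.925 A = 7.082∠102.1° A.
Step 7 — Complex power: S = V·I* = 872.9 - j1516 VA.
Step 8 — Real power: P = Re(S) = 872.9 W.
Step 9 — Reactive power: Q = Im(S) = -1516 VAR.
Step 10 — Apparent power: |S| = 1749 VA.
Step 11 — Power factor: PF = P/|S| = 0.499 (leading).

(a) P = 872.9 W  (b) Q = -1516 VAR  (c) S = 1749 VA  (d) PF = 0.499 (leading)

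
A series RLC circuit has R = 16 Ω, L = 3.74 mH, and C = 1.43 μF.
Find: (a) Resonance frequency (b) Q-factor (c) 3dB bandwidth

Step 1 — Resonance condition Im(Z)=0 gives ω₀ = 1/√(LC).
Step 2 — ω₀ = 1/√(0.00374·1.43e-06) = 1.367e+04 rad/s.
Step 3 — f₀ = ω₀/(2π) = 2176 Hz.
Step 4 — Series Q: Q = ω₀L/R = 1.367e+04·0.00374/16 = 3.196.
Step 5 — 3dB bandwidth: Δω = ω₀/Q = 4278 rad/s; BW = Δω/(2π) = 680.9 Hz.

(a) f₀ = 2176 Hz  (b) Q = 3.196  (c) BW = 680.9 Hz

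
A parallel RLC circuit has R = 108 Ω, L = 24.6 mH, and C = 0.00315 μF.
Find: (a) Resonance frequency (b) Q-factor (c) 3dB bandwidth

Step 1 — Resonance: ω₀ = 1/√(LC) = 1/√(0.0246·3.15e-09) = 1.136e+05 rad/s.
Step 2 — f₀ = ω₀/(2π) = 1.808e+04 Hz.
Step 3 — Parallel Q: Q = R/(ω₀L) = 108/(1.136e+05·0.0246) = 0.03865.
Step 4 — Bandwidth: Δω = ω₀/Q = 2.939e+06 rad/s; BW = Δω/(2π) = 4.678e+05 Hz.

(a) f₀ = 1.808e+04 Hz  (b) Q = 0.03865  (c) BW = 4.678e+05 Hz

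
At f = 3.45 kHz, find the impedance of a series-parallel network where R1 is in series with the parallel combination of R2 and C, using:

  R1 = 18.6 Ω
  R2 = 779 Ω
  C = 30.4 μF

Step 1 — Angular frequency: ω = 2π·f = 2π·3450 = 2.168e+04 rad/s.
Step 2 — Component impedances:
  R1: Z = R = 18.6 Ω
  R2: Z = R = 779 Ω
  C: Z = 1/(jωC) = -j/(ω·C) = 0 - j1.517 Ω
Step 3 — Parallel branch: R2 || C = 1/(1/R2 + 1/C) = 0.002956 - j1.517 Ω.
Step 4 — Series with R1: Z_total = R1 + (R2 || C) = 18.6 - j1.517 Ω = 18.66∠-4.7° Ω.

Z = 18.6 - j1.517 Ω = 18.66∠-4.7° Ω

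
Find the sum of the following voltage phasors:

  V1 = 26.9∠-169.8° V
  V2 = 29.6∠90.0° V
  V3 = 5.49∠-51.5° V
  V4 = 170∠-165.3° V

Step 1 — Convert each phasor to rectangular form:
  V1 = 26.9·(cos(-169.8°) + j·sin(-169.8°)) = -26.47 - j4.764 V
  V2 = 29.6·(cos(90.0°) + j·sin(90.0°)) = 0 + j29.6 V
  V3 = 5.49·(cos(-51.5°) + j·sin(-51.5°)) = 3.418 - j4.297 V
  V4 = 170·(cos(-165.3°) + j·sin(-165.3°)) = -164.4 - j43.14 V
Step 2 — Sum components: V_total = -187.5 - j22.6 V.
Step 3 — Convert to polar: |V_total| = 188.8 V, ∠V_total = -173.1°.

V_total = 188.8∠-173.1° V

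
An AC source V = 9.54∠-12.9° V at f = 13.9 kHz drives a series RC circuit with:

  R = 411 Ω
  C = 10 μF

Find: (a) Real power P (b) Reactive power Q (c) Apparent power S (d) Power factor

Step 1 — Angular frequency: ω = 2π·f = 2π·1.39e+04 = 8.734e+04 rad/s.
Step 2 — Component impedances:
  R: Z = R = 411 Ω
  C: Z = 1/(jωC) = -j/(ω·C) = 0 - j1.145 Ω
Step 3 — Series combination: Z_total = R + C = 411 - j1.145 Ω = 411∠-0.2° Ω.
Step 4 — Source phasor: V = 9.54∠-12.9° V = 9.299 - j2.13 V.
Step 5 — Current: I = V / Z = 0.02264 - j0.005119 A = 0.02321∠-12.7° A.
Step 6 — Complex power: S = V·I* = 0.2214 - j0.0006169 VA.
Step 7 — Real power: P = Re(S) = 0.2214 W.
Step 8 — Reactive power: Q = Im(S) = -0.0006169 VAR.
Step 9 — Apparent power: |S| = 0.2214 VA.
Step 10 — Power factor: PF = P/|S| = 1 (leading).

(a) P = 0.2214 W  (b) Q = -0.0006169 VAR  (c) S = 0.2214 VA  (d) PF = 1 (leading)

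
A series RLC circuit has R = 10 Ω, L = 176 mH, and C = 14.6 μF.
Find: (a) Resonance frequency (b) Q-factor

Step 1 — Resonance condition Im(Z)=0 gives ω₀ = 1/√(LC).
Step 2 — ω₀ = 1/√(0.176·1.46e-05) = 623.8 rad/s.
Step 3 — f₀ = ω₀/(2π) = 99.29 Hz.
Step 4 — Series Q: Q = ω₀L/R = 623.8·0.176/10 = 10.98.

(a) f₀ = 99.29 Hz  (b) Q = 10.98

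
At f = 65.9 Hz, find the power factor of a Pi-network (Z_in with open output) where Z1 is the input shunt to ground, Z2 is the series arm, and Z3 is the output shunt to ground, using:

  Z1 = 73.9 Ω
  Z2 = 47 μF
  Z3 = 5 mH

Step 1 — Angular frequency: ω = 2π·f = 2π·65.9 = 414.1 rad/s.
Step 2 — Component impedances:
  Z1: Z = R = 73.9 Ω
  Z2: Z = 1/(jωC) = -j/(ω·C) = 0 - j51.39 Ω
  Z3: Z = jωL = j·414.1·0.005 = 0 + j2.07 Ω
Step 3 — With open output, the series arm Z2 and the output shunt Z3 appear in series to ground: Z2 + Z3 = 0 - j49.31 Ω.
Step 4 — Parallel with input shunt Z1: Z_in = Z1 || (Z2 + Z3) = 22.77 - j34.12 Ω = 41.02∠-56.3° Ω.
Step 5 — Power factor: PF = cos(φ) = Re(Z)/|Z| = 22.77/41.02 = 0.5551.
Step 6 — Type: Im(Z) = -34.12 ⇒ leading (phase φ = -56.3°).

PF = 0.5551 (leading, φ = -56.3°)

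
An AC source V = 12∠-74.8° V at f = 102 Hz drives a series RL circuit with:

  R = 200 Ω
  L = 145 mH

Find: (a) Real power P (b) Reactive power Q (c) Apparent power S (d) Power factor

Step 1 — Angular frequency: ω = 2π·f = 2π·102 = 640.9 rad/s.
Step 2 — Component impedances:
  R: Z = R = 200 Ω
  L: Z = jωL = j·640.9·0.145 = 0 + j92.93 Ω
Step 3 — Series combination: Z_total = R + L = 200 + j92.93 Ω = 220.5∠24.9° Ω.
Step 4 — Source phasor: V = 12∠-74.8° V = 3.146 - j11.58 V.
Step 5 — Current: I = V / Z = -0.009188 - j0.05363 A = 0.05441∠-99.7° A.
Step 6 — Complex power: S = V·I* = 0.5922 + j0.2751 VA.
Step 7 — Real power: P = Re(S) = 0.5922 W.
Step 8 — Reactive power: Q = Im(S) = 0.2751 VAR.
Step 9 — Apparent power: |S| = 0.653 VA.
Step 10 — Power factor: PF = P/|S| = 0.9069 (lagging).

(a) P = 0.5922 W  (b) Q = 0.2751 VAR  (c) S = 0.653 VA  (d) PF = 0.9069 (lagging)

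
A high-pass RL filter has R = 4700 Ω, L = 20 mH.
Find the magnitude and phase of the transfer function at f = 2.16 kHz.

Step 1 — Angular frequency: ω = 2π·2160 = 1.357e+04 rad/s.
Step 2 — Transfer function: H(jω) = jωL/(R + jωL).
Step 3 — Numerator jωL = j·271.4; denominator R + jωL = 4700 + j271.4.
Step 4 — H = 0.003324 + j0.05756.
Step 5 — Magnitude: |H| = 0.05766 (-24.8 dB); phase: φ = 86.7°.

|H| = 0.05766 (-24.8 dB), φ = 86.7°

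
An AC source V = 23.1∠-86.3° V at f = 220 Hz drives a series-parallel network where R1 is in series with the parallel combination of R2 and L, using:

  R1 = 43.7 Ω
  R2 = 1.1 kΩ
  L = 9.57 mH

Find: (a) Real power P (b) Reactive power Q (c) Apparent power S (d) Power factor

Step 1 — Angular frequency: ω = 2π·f = 2π·220 = 1382 rad/s.
Step 2 — Component impedances:
  R1: Z = R = 43.7 Ω
  R2: Z = R = 1100 Ω
  L: Z = jωL = j·1382·0.00957 = 0 + j13.23 Ω
Step 3 — Parallel branch: R2 || L = 1/(1/R2 + 1/L) = 0.1591 + j13.23 Ω.
Step 4 — Series with R1: Z_total = R1 + (R2 || L) = 43.86 + j13.23 Ω = 45.81∠16.8° Ω.
Step 5 — Source phasor: V = 23.1∠-86.3° V = 1.491 - j23.05 V.
Step 6 — Current: I = V / Z = -0.1141 - j0.4912 A = 0.5043∠-103.1° A.
Step 7 — Complex power: S = V·I* = 11.15 + j3.363 VA.
Step 8 — Real power: P = Re(S) = 11.15 W.
Step 9 — Reactive power: Q = Im(S) = 3.363 VAR.
Step 10 — Apparent power: |S| = 11.65 VA.
Step 11 — Power factor: PF = P/|S| = 0.9574 (lagging).

(a) P = 11.15 W  (b) Q = 3.363 VAR  (c) S = 11.65 VA  (d) PF = 0.9574 (lagging)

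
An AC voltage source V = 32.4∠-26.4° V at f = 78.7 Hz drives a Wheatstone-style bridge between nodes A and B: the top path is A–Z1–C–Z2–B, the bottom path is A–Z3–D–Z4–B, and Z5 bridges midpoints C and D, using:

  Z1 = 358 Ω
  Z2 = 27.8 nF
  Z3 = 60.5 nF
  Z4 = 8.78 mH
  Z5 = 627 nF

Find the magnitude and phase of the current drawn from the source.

Step 1 — Angular frequency: ω = 2π·f = 2π·78.7 = 494.5 rad/s.
Step 2 — Component impedances:
  Z1: Z = R = 358 Ω
  Z2: Z = 1/(jωC) = -j/(ω·C) = 0 - j7.274e+04 Ω
  Z3: Z = 1/(jωC) = -j/(ω·C) = 0 - j3.343e+04 Ω
  Z4: Z = jωL = j·494.5·0.00878 = 0 + j4.342 Ω
  Z5: Z = 1/(jωC) = -j/(ω·C) = 0 - j3225 Ω
Step 3 — Bridge requires nodal analysis (the Z5 bridge couples midpoints C and D, so the two paths cannot be reduced to a simple series/parallel combination). Setting node B to ground and injecting 1 A at node A, the 3-node admittance system at A, C, D solves to V_A = Z_AB = 300 - j2826 Ω = 2842∠-83.9° Ω.
Step 4 — Source phasor: V = 32.4∠-26.4° V = 29.02 - j14.41 V.
Step 5 — Ohm's law: I = V / Z_total = (29.02 - j14.41) / (300 - j2826) = 0.006119 + j0.009619 A.
Step 6 — Convert to polar: |I| = 0.0114 A, ∠I = 57.5°.

I = 0.0114∠57.5° A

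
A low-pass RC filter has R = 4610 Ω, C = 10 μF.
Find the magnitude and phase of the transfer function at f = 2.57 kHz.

Step 1 — Angular frequency: ω = 2π·2570 = 1.615e+04 rad/s.
Step 2 — Transfer function: H(jω) = 1/(1 + jωRC).
Step 3 — Denominator: 1 + jωRC = 1 + j·1.615e+04·4610·1e-05 = 1 + j744.4.
Step 4 — H = 1.805e-06 - j0.001343.
Step 5 — Magnitude: |H| = 0.001343 (-57.4 dB); phase: φ = -89.9°.

|H| = 0.001343 (-57.4 dB), φ = -89.9°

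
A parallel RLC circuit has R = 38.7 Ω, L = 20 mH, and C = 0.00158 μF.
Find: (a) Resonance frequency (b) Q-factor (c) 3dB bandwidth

Step 1 — Resonance: ω₀ = 1/√(LC) = 1/√(0.02·1.58e-09) = 1.779e+05 rad/s.
Step 2 — f₀ = ω₀/(2π) = 2.831e+04 Hz.
Step 3 — Parallel Q: Q = R/(ω₀L) = 38.7/(1.779e+05·0.02) = 0.01088.
Step 4 — Bandwidth: Δω = ω₀/Q = 1.635e+07 rad/s; BW = Δω/(2π) = 2.603e+06 Hz.

(a) f₀ = 2.831e+04 Hz  (b) Q = 0.01088  (c) BW = 2.603e+06 Hz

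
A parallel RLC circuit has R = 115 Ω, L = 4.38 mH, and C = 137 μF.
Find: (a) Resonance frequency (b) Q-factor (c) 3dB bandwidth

Step 1 — Resonance: ω₀ = 1/√(LC) = 1/√(0.00438·0.000137) = 1291 rad/s.
Step 2 — f₀ = ω₀/(2π) = 205.5 Hz.
Step 3 — Parallel Q: Q = R/(ω₀L) = 115/(1291·0.00438) = 20.34.
Step 4 — Bandwidth: Δω = ω₀/Q = 63.47 rad/s; BW = Δω/(2π) = 10.1 Hz.

(a) f₀ = 205.5 Hz  (b) Q = 20.34  (c) BW = 10.1 Hz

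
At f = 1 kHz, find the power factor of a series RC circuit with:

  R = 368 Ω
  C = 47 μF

Step 1 — Angular frequency: ω = 2π·f = 2π·1000 = 6283 rad/s.
Step 2 — Component impedances:
  R: Z = R = 368 Ω
  C: Z = 1/(jωC) = -j/(ω·C) = 0 - j3.386 Ω
Step 3 — Series combination: Z_total = R + C = 368 - j3.386 Ω = 368∠-0.5° Ω.
Step 4 — Power factor: PF = cos(φ) = Re(Z)/|Z| = 368/368 = 1.
Step 5 — Type: Im(Z) = -3.386 ⇒ leading (phase φ = -0.5°).

PF = 1 (leading, φ = -0.5°)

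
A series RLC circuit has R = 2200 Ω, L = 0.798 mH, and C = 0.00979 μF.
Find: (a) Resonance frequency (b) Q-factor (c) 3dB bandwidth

Step 1 — Resonance: ω₀ = 1/√(LC) = 1/√(0.000798·9.79e-09) = 3.578e+05 rad/s.
Step 2 — f₀ = ω₀/(2π) = 5.694e+04 Hz.
Step 3 — Series Q: Q = ω₀L/R = 3.578e+05·0.000798/2200 = 0.1298.
Step 4 — Bandwidth: Δω = ω₀/Q = 2.757e+06 rad/s; BW = Δω/(2π) = 4.388e+05 Hz.

(a) f₀ = 5.694e+04 Hz  (b) Q = 0.1298  (c) BW = 4.388e+05 Hz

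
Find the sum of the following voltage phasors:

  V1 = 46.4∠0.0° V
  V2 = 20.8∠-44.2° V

Step 1 — Convert each phasor to rectangular form:
  V1 = 46.4·(cos(0.0°) + j·sin(0.0°)) = 46.4 V
  V2 = 20.8·(cos(-44.2°) + j·sin(-44.2°)) = 14.91 - j14.5 V
Step 2 — Sum components: V_total = 61.31 - j14.5 V.
Step 3 — Convert to polar: |V_total| = 63 V, ∠V_total = -13.3°.

V_total = 63∠-13.3° V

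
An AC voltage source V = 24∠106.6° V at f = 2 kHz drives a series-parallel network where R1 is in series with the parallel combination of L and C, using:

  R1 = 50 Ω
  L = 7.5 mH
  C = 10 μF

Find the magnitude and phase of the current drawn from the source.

Step 1 — Angular frequency: ω = 2π·f = 2π·2000 = 1.257e+04 rad/s.
Step 2 — Component impedances:
  R1: Z = R = 50 Ω
  L: Z = jωL = j·1.257e+04·0.0075 = 0 + j94.25 Ω
  C: Z = 1/(jωC) = -j/(ω·C) = 0 - j7.958 Ω
Step 3 — Parallel branch: L || C = 1/(1/L + 1/C) = 0 - j8.692 Ω.
Step 4 — Series with R1: Z_total = R1 + (L || C) = 50 - j8.692 Ω = 50.75∠-9.9° Ω.
Step 5 — Source phasor: V = 24∠106.6° V = -6.857 + j23 V.
Step 6 — Ohm's law: I = V / Z_total = (-6.857 + j23) / (50 - j8.692) = -0.2107 + j0.4234 A.
Step 7 — Convert to polar: |I| = 0.4729 A, ∠I = 116.5°.

I = 0.4729∠116.5° A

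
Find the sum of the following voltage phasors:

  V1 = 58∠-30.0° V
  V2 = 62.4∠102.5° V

Step 1 — Convert each phasor to rectangular form:
  V1 = 58·(cos(-30.0°) + j·sin(-30.0°)) = 50.23 - j29 V
  V2 = 62.4·(cos(102.5°) + j·sin(102.5°)) = -13.51 + j60.92 V
Step 2 — Sum components: V_total = 36.72 + j31.92 V.
Step 3 — Convert to polar: |V_total| = 48.66 V, ∠V_total = 41.0°.

V_total = 48.66∠41.0° V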